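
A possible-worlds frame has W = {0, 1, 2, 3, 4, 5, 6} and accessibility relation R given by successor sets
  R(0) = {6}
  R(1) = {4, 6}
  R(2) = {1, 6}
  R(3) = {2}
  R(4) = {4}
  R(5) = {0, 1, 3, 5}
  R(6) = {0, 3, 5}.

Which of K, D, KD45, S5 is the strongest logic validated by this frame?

Serial (axiom D): yes — every world has a successor (e.g. 0 R 6).
Euclidean (axiom 5): no — 1 R 4 and 1 R 6, but not 4 R 6.
Transitive (axiom 4): no — 0 R 6 and 6 R 3, but not 0 R 3.
Reflexive (axiom T): no — 0 is not related to itself.
So F validates K, D; KD45 would additionally require R to be Euclidean and transitive. The strongest is D.

D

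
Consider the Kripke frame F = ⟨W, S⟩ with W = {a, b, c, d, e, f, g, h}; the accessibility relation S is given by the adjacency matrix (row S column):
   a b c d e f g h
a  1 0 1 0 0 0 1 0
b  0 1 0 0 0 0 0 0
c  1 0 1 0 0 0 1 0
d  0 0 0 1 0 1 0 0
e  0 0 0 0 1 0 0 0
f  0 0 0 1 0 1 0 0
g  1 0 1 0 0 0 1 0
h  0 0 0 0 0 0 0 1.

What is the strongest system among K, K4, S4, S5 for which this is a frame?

S5

Transitive (axiom 4): yes — every two-step S-path is closed by a direct edge.
Reflexive (axiom T): yes — every world is S-related to itself.
Euclidean (axiom 5): yes — any two successors of a common world are S-related.
So F validates K, K4, S4, S5. The strongest is S5.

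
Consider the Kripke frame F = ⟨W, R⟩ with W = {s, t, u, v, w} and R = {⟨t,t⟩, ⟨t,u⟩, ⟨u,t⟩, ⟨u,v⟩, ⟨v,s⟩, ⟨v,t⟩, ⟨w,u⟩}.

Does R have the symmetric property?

Symmetric: no — u R v but not v R u.

No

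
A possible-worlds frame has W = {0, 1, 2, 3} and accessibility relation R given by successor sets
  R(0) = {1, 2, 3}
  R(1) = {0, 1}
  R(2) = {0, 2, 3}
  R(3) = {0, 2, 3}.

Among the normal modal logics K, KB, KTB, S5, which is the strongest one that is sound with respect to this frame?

KB

Symmetric (axiom B): yes — every pair in R has its reverse in R.
Reflexive (axiom T): no — 0 is not related to itself.
Euclidean (axiom 5): no — 0 R 1 and 0 R 2, but not 1 R 2.
So F validates K, KB; KTB would additionally require R to be reflexive. The strongest is KB.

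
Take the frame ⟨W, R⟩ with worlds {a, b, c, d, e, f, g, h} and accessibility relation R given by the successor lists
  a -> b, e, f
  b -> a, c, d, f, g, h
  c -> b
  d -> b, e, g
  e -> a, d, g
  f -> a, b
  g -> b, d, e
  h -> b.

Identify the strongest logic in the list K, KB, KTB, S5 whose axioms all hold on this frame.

KB

Symmetric (axiom B): yes — every pair in R has its reverse in R.
Reflexive (axiom T): no — a is not related to itself.
Euclidean (axiom 5): no — a R b and a R e, but not b R e.
So F validates K, KB; KTB would additionally require R to be reflexive. The strongest is KB.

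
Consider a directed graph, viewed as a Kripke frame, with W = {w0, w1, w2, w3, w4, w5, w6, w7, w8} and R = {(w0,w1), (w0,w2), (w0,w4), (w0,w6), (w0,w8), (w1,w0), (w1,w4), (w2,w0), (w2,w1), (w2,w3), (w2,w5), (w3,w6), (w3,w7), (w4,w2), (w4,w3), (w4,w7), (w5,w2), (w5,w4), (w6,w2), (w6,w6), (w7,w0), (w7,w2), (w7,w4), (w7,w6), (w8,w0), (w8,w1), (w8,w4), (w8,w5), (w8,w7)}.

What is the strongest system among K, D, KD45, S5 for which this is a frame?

Serial (axiom D): yes — every world has a successor (e.g. w0 R w1).
Euclidean (axiom 5): no — w0 R w1 and w0 R w2, but not w1 R w2.
Transitive (axiom 4): no — w0 R w2 and w2 R w3, but not w0 R w3.
Reflexive (axiom T): no — w0 is not related to itself.
So F validates K, D; KD45 would additionally require R to be Euclidean and transitive. The strongest is D.

D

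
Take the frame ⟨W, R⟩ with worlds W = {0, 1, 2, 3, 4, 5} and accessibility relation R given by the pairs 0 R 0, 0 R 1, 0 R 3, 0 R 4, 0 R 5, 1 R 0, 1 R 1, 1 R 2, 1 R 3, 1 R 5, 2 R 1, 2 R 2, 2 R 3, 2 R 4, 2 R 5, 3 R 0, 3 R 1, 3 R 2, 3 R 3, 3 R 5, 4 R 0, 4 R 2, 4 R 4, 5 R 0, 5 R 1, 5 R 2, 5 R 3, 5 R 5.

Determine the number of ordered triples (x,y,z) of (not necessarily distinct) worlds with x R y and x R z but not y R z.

20

Enumerating: (0,1,4), (0,3,4), (0,4,1), (0,4,3), (0,4,5), (0,5,4), (1,0,2), (1,2,0), (2,1,4), (2,3,4), (2,4,1), (2,4,3), … and 8 more.
Total: 20.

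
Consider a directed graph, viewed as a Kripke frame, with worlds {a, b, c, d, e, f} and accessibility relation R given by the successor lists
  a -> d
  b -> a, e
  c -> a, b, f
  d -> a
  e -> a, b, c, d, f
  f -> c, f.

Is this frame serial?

Yes

Serial: yes — every world has a successor (e.g. a R d).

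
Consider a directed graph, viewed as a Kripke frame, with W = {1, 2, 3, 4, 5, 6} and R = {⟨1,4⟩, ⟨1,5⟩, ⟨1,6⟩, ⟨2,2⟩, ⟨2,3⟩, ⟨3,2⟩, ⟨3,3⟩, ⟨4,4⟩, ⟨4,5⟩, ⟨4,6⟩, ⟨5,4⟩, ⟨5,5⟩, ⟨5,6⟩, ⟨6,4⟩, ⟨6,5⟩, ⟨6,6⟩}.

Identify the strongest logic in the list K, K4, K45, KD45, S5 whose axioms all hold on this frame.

Transitive (axiom 4): yes — every two-step R-path is closed by a direct edge.
Euclidean (axiom 5): yes — any two successors of a common world are R-related.
Serial (axiom D): yes — every world has a successor (e.g. 1 R 4).
Reflexive (axiom T): no — 1 is not related to itself.
So F validates K, K4, K45, KD45; S5 would additionally require R to be reflexive. The strongest is KD45.

KD45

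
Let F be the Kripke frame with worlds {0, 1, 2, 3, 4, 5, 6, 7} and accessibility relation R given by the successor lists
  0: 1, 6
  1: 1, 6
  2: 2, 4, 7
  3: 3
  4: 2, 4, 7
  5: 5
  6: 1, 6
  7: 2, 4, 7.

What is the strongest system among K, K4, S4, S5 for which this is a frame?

Transitive (axiom 4): yes — every two-step R-path is closed by a direct edge.
Reflexive (axiom T): no — 0 is not related to itself.
Euclidean (axiom 5): yes — any two successors of a common world are R-related.
So F validates K, K4; S4 would additionally require R to be reflexive. The strongest is K4.

K4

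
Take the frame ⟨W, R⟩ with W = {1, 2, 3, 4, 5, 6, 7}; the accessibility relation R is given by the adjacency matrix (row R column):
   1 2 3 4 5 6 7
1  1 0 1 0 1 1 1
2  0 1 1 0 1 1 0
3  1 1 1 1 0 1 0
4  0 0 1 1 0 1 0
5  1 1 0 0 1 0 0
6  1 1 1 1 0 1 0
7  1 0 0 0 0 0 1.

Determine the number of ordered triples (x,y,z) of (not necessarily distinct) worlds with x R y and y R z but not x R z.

Enumerating: (1,3,2), (1,3,4), (1,5,2), (1,6,2), (1,6,4), (2,3,1), (2,3,4), (2,5,1), (2,6,1), (2,6,4), (3,1,5), (3,1,7), … and 16 more.
Total: 28.

28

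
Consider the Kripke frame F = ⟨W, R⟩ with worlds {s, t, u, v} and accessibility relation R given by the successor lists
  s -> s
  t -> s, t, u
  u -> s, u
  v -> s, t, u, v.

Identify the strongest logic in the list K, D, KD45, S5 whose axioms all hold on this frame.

Serial (axiom D): yes — every world has a successor (e.g. s R s).
Euclidean (axiom 5): no — t R s and t R u, but not s R u.
Transitive (axiom 4): yes — every two-step R-path is closed by a direct edge.
Reflexive (axiom T): yes — every world is R-related to itself.
So F validates K, D; KD45 would additionally require R to be Euclidean. The strongest is D.

D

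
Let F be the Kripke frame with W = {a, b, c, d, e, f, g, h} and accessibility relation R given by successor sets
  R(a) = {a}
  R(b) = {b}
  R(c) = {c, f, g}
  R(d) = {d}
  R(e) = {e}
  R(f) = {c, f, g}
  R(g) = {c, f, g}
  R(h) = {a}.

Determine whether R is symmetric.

Symmetric: no — h R a but not a R h.

No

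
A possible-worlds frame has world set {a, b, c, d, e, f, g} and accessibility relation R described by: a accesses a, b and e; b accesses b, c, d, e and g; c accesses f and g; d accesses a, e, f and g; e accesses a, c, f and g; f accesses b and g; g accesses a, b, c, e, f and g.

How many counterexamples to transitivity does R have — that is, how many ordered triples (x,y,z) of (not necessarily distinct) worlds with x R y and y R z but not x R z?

Enumerating: (a,b,c), (a,b,d), (a,b,g), (a,e,c), (a,e,f), (a,e,g), (b,c,f), (b,d,a), (b,d,f), (b,e,a), (b,e,f), (b,g,a), … and 24 more.
Total: 36.

36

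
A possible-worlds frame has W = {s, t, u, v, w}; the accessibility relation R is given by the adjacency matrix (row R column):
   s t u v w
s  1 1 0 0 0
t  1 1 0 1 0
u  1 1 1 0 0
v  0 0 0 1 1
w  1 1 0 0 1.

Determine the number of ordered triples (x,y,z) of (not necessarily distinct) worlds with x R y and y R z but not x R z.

6

Enumerating: (s,t,v), (t,v,w), (u,t,v), (v,w,s), (v,w,t), (w,t,v).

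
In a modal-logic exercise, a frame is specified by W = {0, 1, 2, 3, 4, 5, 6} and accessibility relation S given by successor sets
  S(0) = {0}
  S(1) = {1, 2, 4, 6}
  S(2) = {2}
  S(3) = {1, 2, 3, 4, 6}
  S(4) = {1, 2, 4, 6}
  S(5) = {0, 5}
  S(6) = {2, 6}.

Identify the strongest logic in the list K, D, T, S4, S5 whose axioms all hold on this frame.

Serial (axiom D): yes — every world has a successor (e.g. 0 S 0).
Reflexive (axiom T): yes — every world is S-related to itself.
Transitive (axiom 4): yes — every two-step S-path is closed by a direct edge.
Euclidean (axiom 5): no — 1 S 2 and 1 S 4, but not 2 S 4.
So F validates K, D, T, S4; S5 would additionally require S to be Euclidean. The strongest is S4.

S4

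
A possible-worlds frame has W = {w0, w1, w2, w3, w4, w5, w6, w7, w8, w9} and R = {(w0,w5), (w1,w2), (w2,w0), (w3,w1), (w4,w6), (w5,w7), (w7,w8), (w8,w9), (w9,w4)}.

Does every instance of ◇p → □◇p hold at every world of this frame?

The schema 5 characterises exactly the Euclidean frames.
Euclidean: no — w0 R w5 and w0 R w5, but not w5 R w5.

No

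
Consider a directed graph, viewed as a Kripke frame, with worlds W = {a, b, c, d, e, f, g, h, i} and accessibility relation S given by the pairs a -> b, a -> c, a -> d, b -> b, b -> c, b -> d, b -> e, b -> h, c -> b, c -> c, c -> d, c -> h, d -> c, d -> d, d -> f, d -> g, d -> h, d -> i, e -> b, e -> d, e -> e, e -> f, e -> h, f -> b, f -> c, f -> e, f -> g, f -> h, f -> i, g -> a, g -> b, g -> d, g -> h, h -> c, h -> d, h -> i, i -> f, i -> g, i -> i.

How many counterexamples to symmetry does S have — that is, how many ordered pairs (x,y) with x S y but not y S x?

Enumerating: (a,b), (a,c), (a,d), (b,d), (b,h), (d,f), (d,i), (e,d), (e,h), (f,b), (f,c), (f,g), (f,h), (g,a), (g,b), (g,h), (h,i), (i,g).

18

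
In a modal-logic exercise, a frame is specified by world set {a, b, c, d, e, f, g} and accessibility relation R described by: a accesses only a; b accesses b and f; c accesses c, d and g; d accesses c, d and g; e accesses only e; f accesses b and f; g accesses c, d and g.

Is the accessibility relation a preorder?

Reflexive: yes — every world is R-related to itself.
Transitive: yes — every two-step R-path is closed by a direct edge.
So R is a preorder.

Yes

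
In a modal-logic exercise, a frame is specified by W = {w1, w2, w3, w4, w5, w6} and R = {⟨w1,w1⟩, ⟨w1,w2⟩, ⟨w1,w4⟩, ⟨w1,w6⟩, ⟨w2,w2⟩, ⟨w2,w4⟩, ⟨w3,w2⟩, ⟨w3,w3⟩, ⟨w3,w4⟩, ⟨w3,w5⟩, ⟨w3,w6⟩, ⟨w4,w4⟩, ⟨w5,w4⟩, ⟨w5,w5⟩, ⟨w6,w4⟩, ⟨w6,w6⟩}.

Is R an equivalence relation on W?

Reflexive: yes — every world is R-related to itself.
Symmetric: no — w1 R w2 but not w2 R w1.
Transitive: yes — every two-step R-path is closed by a direct edge.
So R is not an equivalence relation.

No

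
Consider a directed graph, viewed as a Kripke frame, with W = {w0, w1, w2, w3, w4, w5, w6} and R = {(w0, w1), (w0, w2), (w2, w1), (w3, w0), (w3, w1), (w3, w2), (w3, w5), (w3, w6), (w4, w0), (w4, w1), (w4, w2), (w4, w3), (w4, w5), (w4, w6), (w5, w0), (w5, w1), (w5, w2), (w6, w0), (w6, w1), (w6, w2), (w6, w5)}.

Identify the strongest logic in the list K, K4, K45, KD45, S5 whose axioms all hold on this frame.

K4

Transitive (axiom 4): yes — every two-step R-path is closed by a direct edge.
Euclidean (axiom 5): no — w0 R w1 and w0 R w2, but not w1 R w2.
Serial (axiom D): no — w1 has no R-successor.
Reflexive (axiom T): no — w0 is not related to itself.
So F validates K, K4; K45 would additionally require R to be Euclidean. The strongest is K4.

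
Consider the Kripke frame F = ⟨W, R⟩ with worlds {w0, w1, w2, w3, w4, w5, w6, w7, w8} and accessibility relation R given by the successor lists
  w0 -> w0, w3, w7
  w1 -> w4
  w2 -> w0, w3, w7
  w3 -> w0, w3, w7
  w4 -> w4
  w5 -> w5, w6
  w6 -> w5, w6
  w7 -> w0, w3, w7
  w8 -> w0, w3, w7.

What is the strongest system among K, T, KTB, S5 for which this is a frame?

K

Reflexive (axiom T): no — w1 is not related to itself.
Symmetric (axiom B): no — w1 R w4 but not w4 R w1.
Euclidean (axiom 5): yes — any two successors of a common world are R-related.
So F validates K; T would additionally require R to be reflexive. The strongest is K.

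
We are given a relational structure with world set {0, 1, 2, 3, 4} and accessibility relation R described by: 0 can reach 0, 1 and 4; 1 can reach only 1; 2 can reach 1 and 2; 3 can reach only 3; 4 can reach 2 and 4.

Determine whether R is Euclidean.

No

Euclidean: no — 0 R 1 and 0 R 4, but not 1 R 4.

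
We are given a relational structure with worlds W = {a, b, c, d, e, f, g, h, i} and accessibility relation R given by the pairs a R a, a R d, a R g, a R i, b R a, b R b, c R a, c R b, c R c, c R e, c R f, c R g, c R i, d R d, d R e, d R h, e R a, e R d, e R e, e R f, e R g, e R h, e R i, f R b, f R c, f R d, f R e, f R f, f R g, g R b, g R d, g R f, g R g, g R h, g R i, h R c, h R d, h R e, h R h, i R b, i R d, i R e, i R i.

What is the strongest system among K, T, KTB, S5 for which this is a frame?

T

Reflexive (axiom T): yes — every world is R-related to itself.
Symmetric (axiom B): no — a R d but not d R a.
Euclidean (axiom 5): no — a R d and a R g, but not d R g.
So F validates K, T; KTB would additionally require R to be symmetric. The strongest is T.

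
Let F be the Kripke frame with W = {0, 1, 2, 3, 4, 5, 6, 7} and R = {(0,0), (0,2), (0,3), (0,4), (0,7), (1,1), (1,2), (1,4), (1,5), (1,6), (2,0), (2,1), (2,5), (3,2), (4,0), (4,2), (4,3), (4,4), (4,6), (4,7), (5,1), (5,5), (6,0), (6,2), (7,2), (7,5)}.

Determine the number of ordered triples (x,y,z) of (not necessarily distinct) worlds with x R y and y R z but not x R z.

Enumerating: (0,2,1), (0,2,5), (0,4,6), (0,7,5), (1,2,0), (1,4,0), (1,4,3), (1,4,7), (1,6,0), (2,0,2), (2,0,3), (2,0,4), … and 21 more.
Total: 33.

33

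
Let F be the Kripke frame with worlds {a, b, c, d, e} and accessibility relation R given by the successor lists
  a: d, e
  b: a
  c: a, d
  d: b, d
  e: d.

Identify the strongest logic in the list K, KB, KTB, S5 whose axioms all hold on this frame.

K

Symmetric (axiom B): no — a R d but not d R a.
Reflexive (axiom T): no — a is not related to itself.
Euclidean (axiom 5): no — a R d and a R e, but not d R e.
So F validates K; KB would additionally require R to be symmetric. The strongest is K.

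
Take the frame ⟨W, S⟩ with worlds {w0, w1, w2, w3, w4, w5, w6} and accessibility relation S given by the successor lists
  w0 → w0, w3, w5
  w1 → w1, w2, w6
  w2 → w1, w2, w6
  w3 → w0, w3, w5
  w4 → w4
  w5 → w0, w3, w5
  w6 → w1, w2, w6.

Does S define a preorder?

Reflexive: yes — every world is S-related to itself.
Transitive: yes — every two-step S-path is closed by a direct edge.
So S is a preorder.

Yes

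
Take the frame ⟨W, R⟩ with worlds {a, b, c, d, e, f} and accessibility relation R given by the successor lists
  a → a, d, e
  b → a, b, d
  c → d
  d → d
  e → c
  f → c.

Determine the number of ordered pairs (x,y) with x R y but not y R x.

7

Enumerating: (a,d), (a,e), (b,a), (b,d), (c,d), (e,c), (f,c).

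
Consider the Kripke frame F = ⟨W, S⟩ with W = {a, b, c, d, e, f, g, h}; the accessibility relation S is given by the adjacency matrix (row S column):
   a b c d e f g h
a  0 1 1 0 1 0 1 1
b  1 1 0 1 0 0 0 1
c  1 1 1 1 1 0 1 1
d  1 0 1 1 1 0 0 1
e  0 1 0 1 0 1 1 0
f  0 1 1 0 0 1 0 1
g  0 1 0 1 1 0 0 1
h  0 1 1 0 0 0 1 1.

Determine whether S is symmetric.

Symmetric: no — a S e but not e S a.

No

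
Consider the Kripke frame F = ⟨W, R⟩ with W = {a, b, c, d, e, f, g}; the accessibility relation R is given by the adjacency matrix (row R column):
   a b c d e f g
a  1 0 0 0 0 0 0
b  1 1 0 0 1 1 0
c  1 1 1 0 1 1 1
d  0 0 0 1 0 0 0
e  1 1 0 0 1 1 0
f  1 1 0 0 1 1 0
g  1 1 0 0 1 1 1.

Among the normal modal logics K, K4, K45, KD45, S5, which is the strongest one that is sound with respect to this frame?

K4

Transitive (axiom 4): yes — every two-step R-path is closed by a direct edge.
Euclidean (axiom 5): no — b R a and b R e, but not a R e.
Serial (axiom D): yes — every world has a successor (e.g. a R a).
Reflexive (axiom T): yes — every world is R-related to itself.
So F validates K, K4; K45 would additionally require R to be Euclidean. The strongest is K4.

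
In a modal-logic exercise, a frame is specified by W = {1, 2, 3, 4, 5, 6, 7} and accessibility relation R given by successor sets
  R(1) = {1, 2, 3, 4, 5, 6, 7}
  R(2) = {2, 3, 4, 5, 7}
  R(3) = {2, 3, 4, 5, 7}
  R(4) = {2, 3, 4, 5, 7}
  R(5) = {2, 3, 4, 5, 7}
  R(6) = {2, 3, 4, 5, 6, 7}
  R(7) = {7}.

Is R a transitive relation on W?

Yes

Transitive: yes — every two-step R-path is closed by a direct edge.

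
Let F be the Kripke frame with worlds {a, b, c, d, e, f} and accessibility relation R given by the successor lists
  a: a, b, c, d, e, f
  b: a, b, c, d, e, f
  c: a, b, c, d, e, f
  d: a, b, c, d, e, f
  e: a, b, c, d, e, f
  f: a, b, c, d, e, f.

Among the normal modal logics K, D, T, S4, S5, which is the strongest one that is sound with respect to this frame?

Serial (axiom D): yes — every world has a successor (e.g. a R a).
Reflexive (axiom T): yes — every world is R-related to itself.
Transitive (axiom 4): yes — every two-step R-path is closed by a direct edge.
Euclidean (axiom 5): yes — any two successors of a common world are R-related.
So F validates K, D, T, S4, S5. The strongest is S5.

S5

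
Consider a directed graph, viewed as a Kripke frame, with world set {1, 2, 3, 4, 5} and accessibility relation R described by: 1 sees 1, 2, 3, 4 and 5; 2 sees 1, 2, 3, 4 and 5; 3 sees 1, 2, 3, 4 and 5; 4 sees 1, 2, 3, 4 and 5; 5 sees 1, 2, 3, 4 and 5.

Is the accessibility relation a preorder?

Yes

Reflexive: yes — every world is R-related to itself.
Transitive: yes — every two-step R-path is closed by a direct edge.
So R is a preorder.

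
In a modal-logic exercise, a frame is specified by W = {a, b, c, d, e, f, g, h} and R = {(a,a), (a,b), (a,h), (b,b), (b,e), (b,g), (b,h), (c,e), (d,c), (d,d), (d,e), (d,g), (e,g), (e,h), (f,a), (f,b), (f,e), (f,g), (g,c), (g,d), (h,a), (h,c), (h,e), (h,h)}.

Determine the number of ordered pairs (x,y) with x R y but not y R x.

Enumerating: (a,b), (b,e), (b,g), (b,h), (c,e), (d,c), (d,e), (e,g), (f,a), (f,b), (f,e), (f,g), (g,c), (h,c).

14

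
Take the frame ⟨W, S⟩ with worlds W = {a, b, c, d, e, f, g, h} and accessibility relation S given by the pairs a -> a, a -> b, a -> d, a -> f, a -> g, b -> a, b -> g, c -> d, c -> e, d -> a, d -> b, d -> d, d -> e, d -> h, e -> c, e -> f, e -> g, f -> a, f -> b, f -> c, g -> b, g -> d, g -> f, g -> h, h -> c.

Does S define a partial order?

Reflexive: no — b is not related to itself.
Transitive: no — a S d and d S e, but not a S e.
Antisymmetric: no — a S b and b S a with a ≠ b.
So S is not a partial order.

No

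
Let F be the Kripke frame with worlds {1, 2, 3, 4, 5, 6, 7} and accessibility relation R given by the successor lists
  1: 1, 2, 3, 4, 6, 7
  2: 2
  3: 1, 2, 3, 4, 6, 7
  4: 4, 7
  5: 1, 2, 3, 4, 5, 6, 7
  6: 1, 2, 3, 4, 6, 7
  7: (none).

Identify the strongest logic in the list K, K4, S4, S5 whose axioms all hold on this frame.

K4

Transitive (axiom 4): yes — every two-step R-path is closed by a direct edge.
Reflexive (axiom T): no — 7 is not related to itself.
Euclidean (axiom 5): no — 1 R 2 and 1 R 3, but not 2 R 3.
So F validates K, K4; S4 would additionally require R to be reflexive. The strongest is K4.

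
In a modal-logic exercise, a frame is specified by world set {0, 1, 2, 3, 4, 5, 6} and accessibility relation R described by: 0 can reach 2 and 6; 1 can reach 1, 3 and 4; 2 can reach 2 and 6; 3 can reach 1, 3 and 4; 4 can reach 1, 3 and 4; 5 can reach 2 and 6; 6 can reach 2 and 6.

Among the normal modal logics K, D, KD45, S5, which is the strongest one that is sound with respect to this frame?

KD45

Serial (axiom D): yes — every world has a successor (e.g. 0 R 2).
Euclidean (axiom 5): yes — any two successors of a common world are R-related.
Transitive (axiom 4): yes — every two-step R-path is closed by a direct edge.
Reflexive (axiom T): no — 0 is not related to itself.
So F validates K, D, KD45; S5 would additionally require R to be reflexive. The strongest is KD45.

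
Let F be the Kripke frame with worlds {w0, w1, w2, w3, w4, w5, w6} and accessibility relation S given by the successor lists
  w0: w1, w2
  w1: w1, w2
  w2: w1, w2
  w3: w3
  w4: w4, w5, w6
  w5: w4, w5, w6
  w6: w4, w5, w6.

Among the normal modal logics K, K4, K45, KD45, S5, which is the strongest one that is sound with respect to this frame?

Transitive (axiom 4): yes — every two-step S-path is closed by a direct edge.
Euclidean (axiom 5): yes — any two successors of a common world are S-related.
Serial (axiom D): yes — every world has a successor (e.g. w0 S w1).
Reflexive (axiom T): no — w0 is not related to itself.
So F validates K, K4, K45, KD45; S5 would additionally require S to be reflexive. The strongest is KD45.

KD45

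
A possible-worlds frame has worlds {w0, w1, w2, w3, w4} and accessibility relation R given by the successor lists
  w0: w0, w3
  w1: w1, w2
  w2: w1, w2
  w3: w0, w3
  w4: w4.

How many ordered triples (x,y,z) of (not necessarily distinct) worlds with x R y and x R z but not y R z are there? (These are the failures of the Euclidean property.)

0

R is Euclidean; there are no such tuples.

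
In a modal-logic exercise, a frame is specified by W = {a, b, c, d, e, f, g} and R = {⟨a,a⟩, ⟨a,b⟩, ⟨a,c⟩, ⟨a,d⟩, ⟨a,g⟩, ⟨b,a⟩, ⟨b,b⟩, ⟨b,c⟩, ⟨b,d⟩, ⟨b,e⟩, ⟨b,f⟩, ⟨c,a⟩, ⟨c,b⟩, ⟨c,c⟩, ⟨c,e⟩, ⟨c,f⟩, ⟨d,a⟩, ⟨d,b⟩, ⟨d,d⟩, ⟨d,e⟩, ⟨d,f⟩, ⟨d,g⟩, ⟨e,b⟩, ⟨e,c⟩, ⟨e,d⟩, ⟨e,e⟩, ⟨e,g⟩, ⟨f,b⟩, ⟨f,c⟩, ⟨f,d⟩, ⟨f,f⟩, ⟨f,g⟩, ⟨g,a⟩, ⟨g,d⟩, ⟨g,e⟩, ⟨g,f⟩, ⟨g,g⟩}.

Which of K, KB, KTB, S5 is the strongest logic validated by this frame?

Symmetric (axiom B): yes — every pair in R has its reverse in R.
Reflexive (axiom T): yes — every world is R-related to itself.
Euclidean (axiom 5): no — a R b and a R g, but not b R g.
So F validates K, KB, KTB; S5 would additionally require R to be Euclidean. The strongest is KTB.

KTB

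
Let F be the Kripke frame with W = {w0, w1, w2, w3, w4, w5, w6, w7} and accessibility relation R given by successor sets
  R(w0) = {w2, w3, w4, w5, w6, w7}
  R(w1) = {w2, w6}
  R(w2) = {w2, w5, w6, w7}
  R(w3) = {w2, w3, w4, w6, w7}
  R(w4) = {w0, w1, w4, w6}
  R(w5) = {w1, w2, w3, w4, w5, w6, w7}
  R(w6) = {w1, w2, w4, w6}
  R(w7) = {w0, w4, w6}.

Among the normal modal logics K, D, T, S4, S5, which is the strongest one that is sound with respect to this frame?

Serial (axiom D): yes — every world has a successor (e.g. w0 R w2).
Reflexive (axiom T): no — w0 is not related to itself.
Transitive (axiom 4): no — w0 R w4 and w4 R w1, but not w0 R w1.
Euclidean (axiom 5): no — w0 R w2 and w0 R w3, but not w2 R w3.
So F validates K, D; T would additionally require R to be reflexive. The strongest is D.

D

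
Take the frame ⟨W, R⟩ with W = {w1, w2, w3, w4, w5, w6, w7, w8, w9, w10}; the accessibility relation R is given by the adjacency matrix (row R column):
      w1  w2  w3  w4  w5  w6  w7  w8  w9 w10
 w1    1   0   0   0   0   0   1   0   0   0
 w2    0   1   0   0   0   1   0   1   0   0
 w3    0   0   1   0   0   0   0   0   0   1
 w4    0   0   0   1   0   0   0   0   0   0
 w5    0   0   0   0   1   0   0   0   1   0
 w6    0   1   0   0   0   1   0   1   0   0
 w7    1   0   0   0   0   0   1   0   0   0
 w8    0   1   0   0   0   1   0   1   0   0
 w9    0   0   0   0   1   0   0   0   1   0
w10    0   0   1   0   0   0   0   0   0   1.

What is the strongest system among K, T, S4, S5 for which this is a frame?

S5

Reflexive (axiom T): yes — every world is R-related to itself.
Transitive (axiom 4): yes — every two-step R-path is closed by a direct edge.
Euclidean (axiom 5): yes — any two successors of a common world are R-related.
So F validates K, T, S4, S5. The strongest is S5.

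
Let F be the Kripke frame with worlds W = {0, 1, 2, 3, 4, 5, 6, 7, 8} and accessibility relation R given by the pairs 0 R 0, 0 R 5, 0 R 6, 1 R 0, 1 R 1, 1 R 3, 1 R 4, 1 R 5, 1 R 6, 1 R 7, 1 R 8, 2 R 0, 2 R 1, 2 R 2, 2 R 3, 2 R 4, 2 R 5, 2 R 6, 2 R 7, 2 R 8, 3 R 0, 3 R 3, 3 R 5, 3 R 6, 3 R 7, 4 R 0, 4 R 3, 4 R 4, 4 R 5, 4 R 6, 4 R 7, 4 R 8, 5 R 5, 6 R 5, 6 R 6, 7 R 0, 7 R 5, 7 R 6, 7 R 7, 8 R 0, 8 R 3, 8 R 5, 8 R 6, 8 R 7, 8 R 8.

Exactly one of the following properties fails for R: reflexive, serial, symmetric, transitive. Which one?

Reflexive: yes — every world is R-related to itself.
Serial: yes — every world has a successor (e.g. 0 R 0).
Symmetric: no — 0 R 5 but not 5 R 0.
Transitive: yes — every two-step R-path is closed by a direct edge.
Only symmetric fails.

symmetric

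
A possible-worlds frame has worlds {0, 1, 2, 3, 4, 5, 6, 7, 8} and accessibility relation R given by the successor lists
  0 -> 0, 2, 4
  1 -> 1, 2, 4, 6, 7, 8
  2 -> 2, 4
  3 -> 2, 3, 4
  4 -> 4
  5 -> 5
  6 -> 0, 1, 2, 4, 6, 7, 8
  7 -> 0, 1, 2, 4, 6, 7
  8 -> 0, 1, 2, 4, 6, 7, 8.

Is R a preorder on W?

No

Reflexive: yes — every world is R-related to itself.
Transitive: no — 1 R 6 and 6 R 0, but not 1 R 0.
So R is not a preorder.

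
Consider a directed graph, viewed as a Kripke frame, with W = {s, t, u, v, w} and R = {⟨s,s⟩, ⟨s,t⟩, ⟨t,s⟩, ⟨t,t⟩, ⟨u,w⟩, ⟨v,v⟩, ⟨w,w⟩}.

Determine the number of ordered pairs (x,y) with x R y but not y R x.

1

Enumerating: (u,w).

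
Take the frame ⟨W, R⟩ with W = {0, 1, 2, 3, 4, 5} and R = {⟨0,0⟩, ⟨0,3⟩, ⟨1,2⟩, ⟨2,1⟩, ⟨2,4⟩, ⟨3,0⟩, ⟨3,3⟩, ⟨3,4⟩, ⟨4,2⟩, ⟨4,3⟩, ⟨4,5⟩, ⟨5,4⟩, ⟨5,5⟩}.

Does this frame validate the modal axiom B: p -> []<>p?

Axiom B corresponds to the accessibility relation being symmetric.
Symmetric: yes — every pair in R has its reverse in R.

Yes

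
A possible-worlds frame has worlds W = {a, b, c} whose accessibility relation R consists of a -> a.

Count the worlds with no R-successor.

Enumerating: b, c.

2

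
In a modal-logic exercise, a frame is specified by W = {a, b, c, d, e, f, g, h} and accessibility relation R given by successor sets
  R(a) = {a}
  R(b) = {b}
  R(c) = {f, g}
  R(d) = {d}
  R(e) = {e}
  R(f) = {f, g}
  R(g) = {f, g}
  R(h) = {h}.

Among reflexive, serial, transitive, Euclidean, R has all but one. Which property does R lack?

Reflexive: no — c is not related to itself.
Serial: yes — every world has a successor (e.g. a R a).
Transitive: yes — every two-step R-path is closed by a direct edge.
Euclidean: yes — any two successors of a common world are R-related.
Only reflexive fails.

reflexive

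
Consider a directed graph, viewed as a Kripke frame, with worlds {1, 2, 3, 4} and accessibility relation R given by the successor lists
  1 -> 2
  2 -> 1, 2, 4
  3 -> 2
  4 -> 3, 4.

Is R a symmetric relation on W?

No

Symmetric: no — 2 R 4 but not 4 R 2.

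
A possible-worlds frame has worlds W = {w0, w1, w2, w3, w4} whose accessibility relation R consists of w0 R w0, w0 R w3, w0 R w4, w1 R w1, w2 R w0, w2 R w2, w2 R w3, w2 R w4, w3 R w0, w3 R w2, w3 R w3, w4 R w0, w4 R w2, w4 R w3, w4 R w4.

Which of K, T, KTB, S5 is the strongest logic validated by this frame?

Reflexive (axiom T): yes — every world is R-related to itself.
Symmetric (axiom B): no — w2 R w0 but not w0 R w2.
Euclidean (axiom 5): no — w0 R w3 and w0 R w4, but not w3 R w4.
So F validates K, T; KTB would additionally require R to be symmetric. The strongest is T.

T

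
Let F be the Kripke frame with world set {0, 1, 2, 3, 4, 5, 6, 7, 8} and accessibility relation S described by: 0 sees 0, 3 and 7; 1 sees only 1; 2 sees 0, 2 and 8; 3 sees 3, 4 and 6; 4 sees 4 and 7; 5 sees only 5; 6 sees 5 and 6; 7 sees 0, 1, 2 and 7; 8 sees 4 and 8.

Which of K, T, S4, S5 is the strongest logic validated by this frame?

T

Reflexive (axiom T): yes — every world is S-related to itself.
Transitive (axiom 4): no — 0 S 3 and 3 S 4, but not 0 S 4.
Euclidean (axiom 5): no — 0 S 3 and 0 S 7, but not 3 S 7.
So F validates K, T; S4 would additionally require S to be transitive. The strongest is T.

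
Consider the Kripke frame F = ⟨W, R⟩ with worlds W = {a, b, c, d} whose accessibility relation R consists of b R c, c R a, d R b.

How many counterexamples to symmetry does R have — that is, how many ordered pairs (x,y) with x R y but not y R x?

3

Enumerating: (b,c), (c,a), (d,b).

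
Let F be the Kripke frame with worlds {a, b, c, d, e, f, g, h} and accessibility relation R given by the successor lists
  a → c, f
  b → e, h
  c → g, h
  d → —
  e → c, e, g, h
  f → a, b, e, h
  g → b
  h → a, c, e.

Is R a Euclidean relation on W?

No

Euclidean: no — a R c and a R f, but not c R f.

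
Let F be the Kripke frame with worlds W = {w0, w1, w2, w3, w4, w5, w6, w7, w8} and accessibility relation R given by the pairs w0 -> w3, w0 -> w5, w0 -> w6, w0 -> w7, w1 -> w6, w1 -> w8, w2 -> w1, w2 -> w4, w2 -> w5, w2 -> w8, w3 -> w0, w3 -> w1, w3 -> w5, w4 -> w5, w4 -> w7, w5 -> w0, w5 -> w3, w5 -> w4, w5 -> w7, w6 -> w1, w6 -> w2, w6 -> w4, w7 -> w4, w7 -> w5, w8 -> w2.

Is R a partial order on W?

Reflexive: no — w0 is not related to itself.
Transitive: no — w0 R w3 and w3 R w1, but not w0 R w1.
Antisymmetric: no — w0 R w3 and w3 R w0 with w0 ≠ w3.
So R is not a partial order.

No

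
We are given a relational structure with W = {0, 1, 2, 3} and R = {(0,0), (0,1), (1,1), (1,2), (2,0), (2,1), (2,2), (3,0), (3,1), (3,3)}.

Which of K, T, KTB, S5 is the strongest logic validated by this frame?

T

Reflexive (axiom T): yes — every world is R-related to itself.
Symmetric (axiom B): no — 0 R 1 but not 1 R 0.
Euclidean (axiom 5): no — 2 R 1 and 2 R 0, but not 1 R 0.
So F validates K, T; KTB would additionally require R to be symmetric. The strongest is T.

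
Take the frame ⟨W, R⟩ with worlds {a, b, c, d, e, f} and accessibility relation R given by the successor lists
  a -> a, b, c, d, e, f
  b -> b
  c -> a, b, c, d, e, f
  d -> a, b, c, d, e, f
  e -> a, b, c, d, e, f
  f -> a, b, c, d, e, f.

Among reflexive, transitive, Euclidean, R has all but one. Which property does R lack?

Euclidean

Reflexive: yes — every world is R-related to itself.
Transitive: yes — every two-step R-path is closed by a direct edge.
Euclidean: no — a R b and a R c, but not b R c.
Only Euclidean fails.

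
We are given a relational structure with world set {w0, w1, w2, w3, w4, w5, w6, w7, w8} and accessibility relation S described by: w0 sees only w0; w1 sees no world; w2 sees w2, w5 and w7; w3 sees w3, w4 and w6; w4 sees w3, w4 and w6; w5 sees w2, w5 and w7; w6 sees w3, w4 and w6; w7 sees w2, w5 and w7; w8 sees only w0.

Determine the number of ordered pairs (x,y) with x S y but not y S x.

1

Enumerating: (w8,w0).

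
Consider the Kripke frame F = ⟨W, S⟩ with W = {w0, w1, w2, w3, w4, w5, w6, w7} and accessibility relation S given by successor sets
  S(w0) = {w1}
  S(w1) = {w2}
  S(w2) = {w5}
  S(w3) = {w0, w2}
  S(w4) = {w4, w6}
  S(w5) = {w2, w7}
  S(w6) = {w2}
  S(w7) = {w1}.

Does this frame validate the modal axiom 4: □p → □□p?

No

The schema 4 characterises exactly the transitive frames.
Transitive: no — w0 S w1 and w1 S w2, but not w0 S w2.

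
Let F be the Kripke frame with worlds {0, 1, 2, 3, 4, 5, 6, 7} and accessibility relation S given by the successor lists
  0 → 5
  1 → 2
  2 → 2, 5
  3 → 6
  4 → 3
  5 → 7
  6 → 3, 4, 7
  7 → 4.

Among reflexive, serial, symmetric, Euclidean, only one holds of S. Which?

serial

Reflexive: no — 0 is not related to itself.
Serial: yes — every world has a successor (e.g. 0 S 5).
Symmetric: no — 0 S 5 but not 5 S 0.
Euclidean: no — 6 S 3 and 6 S 4, but not 3 S 4.
Only serial holds.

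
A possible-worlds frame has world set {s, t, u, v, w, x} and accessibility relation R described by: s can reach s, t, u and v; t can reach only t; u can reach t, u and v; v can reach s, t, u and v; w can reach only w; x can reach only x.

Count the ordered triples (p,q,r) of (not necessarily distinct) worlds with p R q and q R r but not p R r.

1

Enumerating: (u,v,s).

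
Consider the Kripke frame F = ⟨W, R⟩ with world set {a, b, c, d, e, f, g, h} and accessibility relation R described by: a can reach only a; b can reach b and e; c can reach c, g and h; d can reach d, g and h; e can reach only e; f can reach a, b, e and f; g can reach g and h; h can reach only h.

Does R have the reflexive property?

Yes

Reflexive: yes — every world is R-related to itself.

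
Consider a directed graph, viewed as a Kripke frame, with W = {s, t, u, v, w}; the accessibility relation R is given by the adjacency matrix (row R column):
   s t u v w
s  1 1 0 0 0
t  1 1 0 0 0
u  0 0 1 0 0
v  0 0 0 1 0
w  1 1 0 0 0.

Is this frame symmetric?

Symmetric: no — w R s but not s R w.

No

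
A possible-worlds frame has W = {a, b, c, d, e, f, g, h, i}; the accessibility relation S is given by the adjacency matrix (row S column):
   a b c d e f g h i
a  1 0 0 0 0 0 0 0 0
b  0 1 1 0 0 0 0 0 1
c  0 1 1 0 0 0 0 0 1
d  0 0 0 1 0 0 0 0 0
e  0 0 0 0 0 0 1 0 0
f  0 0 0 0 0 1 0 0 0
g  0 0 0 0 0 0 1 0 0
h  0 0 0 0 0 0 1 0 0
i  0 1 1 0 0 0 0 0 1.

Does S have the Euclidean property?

Yes

Euclidean: yes — any two successors of a common world are S-related.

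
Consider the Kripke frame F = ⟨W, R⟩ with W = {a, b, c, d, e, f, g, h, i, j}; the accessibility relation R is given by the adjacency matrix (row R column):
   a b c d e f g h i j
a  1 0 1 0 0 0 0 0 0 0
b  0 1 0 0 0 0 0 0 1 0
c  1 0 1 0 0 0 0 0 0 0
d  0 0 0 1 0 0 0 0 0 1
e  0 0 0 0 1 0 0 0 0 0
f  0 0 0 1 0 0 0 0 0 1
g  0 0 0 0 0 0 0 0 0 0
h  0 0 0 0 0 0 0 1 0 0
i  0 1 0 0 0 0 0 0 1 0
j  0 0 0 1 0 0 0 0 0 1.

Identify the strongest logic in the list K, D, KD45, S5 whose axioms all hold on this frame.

K

Serial (axiom D): no — g has no R-successor.
Euclidean (axiom 5): yes — any two successors of a common world are R-related.
Transitive (axiom 4): yes — every two-step R-path is closed by a direct edge.
Reflexive (axiom T): no — f is not related to itself.
So F validates K; D would additionally require R to be serial. The strongest is K.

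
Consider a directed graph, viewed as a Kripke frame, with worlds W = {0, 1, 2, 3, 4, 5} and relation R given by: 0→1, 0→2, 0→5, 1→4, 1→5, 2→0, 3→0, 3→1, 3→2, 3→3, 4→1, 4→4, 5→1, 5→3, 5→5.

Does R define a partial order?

No

Reflexive: no — 0 is not related to itself.
Transitive: no — 0 R 1 and 1 R 4, but not 0 R 4.
Antisymmetric: no — 0 R 2 and 2 R 0 with 0 ≠ 2.
So R is not a partial order.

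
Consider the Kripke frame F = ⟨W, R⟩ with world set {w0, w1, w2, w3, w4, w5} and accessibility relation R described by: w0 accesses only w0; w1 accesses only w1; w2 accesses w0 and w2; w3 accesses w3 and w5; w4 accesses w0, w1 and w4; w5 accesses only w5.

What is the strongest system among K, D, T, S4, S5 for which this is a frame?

Serial (axiom D): yes — every world has a successor (e.g. w0 R w0).
Reflexive (axiom T): yes — every world is R-related to itself.
Transitive (axiom 4): yes — every two-step R-path is closed by a direct edge.
Euclidean (axiom 5): no — w4 R w0 and w4 R w1, but not w0 R w1.
So F validates K, D, T, S4; S5 would additionally require R to be Euclidean. The strongest is S4.

S4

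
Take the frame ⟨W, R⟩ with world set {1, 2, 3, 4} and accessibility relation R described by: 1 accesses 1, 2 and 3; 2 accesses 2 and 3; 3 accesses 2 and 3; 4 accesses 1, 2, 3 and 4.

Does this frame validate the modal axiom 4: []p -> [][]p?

Yes

The schema 4 characterises exactly the transitive frames.
Transitive: yes — every two-step R-path is closed by a direct edge.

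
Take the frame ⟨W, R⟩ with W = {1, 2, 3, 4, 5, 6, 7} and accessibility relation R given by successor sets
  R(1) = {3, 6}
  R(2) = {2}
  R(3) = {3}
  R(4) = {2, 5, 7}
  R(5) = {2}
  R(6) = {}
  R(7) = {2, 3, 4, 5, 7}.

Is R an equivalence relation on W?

Reflexive: no — 1 is not related to itself.
Symmetric: no — 1 R 3 but not 3 R 1.
Transitive: no — 4 R 7 and 7 R 3, but not 4 R 3.
So R is not an equivalence relation.

No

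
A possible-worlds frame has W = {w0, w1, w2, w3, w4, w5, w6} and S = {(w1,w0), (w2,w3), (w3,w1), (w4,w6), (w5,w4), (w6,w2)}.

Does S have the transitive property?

Transitive: no — w2 S w3 and w3 S w1, but not w2 S w1.

No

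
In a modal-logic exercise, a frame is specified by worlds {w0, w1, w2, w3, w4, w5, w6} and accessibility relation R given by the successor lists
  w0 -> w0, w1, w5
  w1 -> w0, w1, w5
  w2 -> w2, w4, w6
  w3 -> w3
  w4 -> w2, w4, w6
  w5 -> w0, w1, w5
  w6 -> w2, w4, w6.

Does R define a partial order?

Reflexive: yes — every world is R-related to itself.
Transitive: yes — every two-step R-path is closed by a direct edge.
Antisymmetric: no — w0 R w1 and w1 R w0 with w0 ≠ w1.
So R is not a partial order.

No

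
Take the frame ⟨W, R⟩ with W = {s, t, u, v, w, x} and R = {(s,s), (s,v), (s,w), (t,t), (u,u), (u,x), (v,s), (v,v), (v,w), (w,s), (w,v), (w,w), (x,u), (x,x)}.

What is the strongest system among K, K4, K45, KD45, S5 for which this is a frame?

S5

Transitive (axiom 4): yes — every two-step R-path is closed by a direct edge.
Euclidean (axiom 5): yes — any two successors of a common world are R-related.
Serial (axiom D): yes — every world has a successor (e.g. s R s).
Reflexive (axiom T): yes — every world is R-related to itself.
So F validates K, K4, K45, KD45, S5. The strongest is S5.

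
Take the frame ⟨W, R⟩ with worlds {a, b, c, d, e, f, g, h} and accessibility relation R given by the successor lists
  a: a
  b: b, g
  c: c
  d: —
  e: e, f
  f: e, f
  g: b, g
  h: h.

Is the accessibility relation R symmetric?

Yes

Symmetric: yes — every pair in R has its reverse in R.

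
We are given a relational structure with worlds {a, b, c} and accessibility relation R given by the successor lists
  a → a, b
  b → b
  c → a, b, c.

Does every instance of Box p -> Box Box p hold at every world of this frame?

Yes

By correspondence theory, 4 is valid on a frame iff R is transitive.
Transitive: yes — every two-step R-path is closed by a direct edge.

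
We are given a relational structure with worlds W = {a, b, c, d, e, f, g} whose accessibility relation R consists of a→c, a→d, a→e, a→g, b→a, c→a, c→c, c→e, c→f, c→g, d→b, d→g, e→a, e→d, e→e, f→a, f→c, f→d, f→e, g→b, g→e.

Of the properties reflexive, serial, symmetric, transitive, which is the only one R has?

serial

Reflexive: no — a is not related to itself.
Serial: yes — every world has a successor (e.g. a R c).
Symmetric: no — a R d but not d R a.
Transitive: no — a R c and c R f, but not a R f.
Only serial holds.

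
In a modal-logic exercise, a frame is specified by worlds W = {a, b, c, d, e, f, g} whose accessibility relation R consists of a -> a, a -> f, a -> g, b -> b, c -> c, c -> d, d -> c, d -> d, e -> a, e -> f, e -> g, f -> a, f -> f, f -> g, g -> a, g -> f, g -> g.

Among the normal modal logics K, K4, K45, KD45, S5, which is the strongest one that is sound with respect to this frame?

KD45

Transitive (axiom 4): yes — every two-step R-path is closed by a direct edge.
Euclidean (axiom 5): yes — any two successors of a common world are R-related.
Serial (axiom D): yes — every world has a successor (e.g. a R a).
Reflexive (axiom T): no — e is not related to itself.
So F validates K, K4, K45, KD45; S5 would additionally require R to be reflexive. The strongest is KD45.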